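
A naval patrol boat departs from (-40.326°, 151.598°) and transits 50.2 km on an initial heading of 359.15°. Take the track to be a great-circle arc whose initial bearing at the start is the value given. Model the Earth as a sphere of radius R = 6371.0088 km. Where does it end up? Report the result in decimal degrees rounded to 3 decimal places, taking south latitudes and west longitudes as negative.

δ = 50.2/6371.0088 = 0.007879 rad (0.4515°).
Start latitude φ₁ = -0.703821 rad; initial bearing θ = 6.268350 rad.
Destination latitude: φ₂ = arcsin( sin φ₁ cos δ + cos φ₁ sin δ cos θ ) = arcsin(-0.641109) = -39.875°.
Δλ = atan2( sin θ sin δ cos φ₁ , cos δ − sin φ₁ sin φ₂ ) = atan2(-0.000089, 0.585084) = -0.000152 rad = -0.009°.
Hence λ₂ = 151.598° + -0.009° = 151.589°.

latitude -39.875°, longitude 151.589°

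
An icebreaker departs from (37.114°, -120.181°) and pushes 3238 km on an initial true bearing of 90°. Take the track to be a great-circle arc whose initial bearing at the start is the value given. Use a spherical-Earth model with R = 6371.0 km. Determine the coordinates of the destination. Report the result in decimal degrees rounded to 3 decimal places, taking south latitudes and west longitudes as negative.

The arc subtends δ = 3238/6371 = 0.508240 rad at the centre.
Start latitude φ₁ = 0.647761 rad; initial bearing θ = 1.570796 rad.
Applying the spherical law of cosines for sides, sin φ₂ = sin φ₁ cos δ + cos φ₁ sin δ cos θ = 0.527134, so φ₂ = 31.812°.
Δλ = atan2( sin θ sin δ cos φ₁ , cos δ − sin φ₁ sin φ₂ ) = atan2(0.388065, 0.555528) = 0.609754 rad = 34.936°.
Hence λ₂ = -120.181° + 34.936° = -85.245°.

latitude 31.812°, longitude -85.245°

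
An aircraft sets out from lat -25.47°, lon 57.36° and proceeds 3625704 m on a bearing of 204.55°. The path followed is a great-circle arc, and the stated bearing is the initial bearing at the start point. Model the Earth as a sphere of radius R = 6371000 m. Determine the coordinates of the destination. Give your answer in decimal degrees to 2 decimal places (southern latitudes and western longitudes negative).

latitude -53.59°, longitude 35.20°

Central angle δ = d/R = 0.569095 rad.
With φ₁ = -25.47° = -0.444535 rad and θ = 204.55° = 3.570071 rad:
Destination latitude: φ₂ = arcsin( sin φ₁ cos δ + cos φ₁ sin δ cos θ ) = arcsin(-0.804777) = -53.59°.
Δλ = atan2( sin θ sin δ cos φ₁ , cos δ − sin φ₁ sin φ₂ ) = atan2(-0.202133, 0.496304) = -0.386764 rad = -22.16°.
λ₂ = λ₁ + Δλ = 35.20°.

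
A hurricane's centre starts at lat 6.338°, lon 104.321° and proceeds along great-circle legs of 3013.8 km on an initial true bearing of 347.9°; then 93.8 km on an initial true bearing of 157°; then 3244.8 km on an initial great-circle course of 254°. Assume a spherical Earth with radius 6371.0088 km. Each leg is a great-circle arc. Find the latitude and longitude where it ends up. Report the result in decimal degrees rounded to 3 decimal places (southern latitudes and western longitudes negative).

Apply the spherical direct solution leg by leg, carrying full precision between legs.
Leg 1: from (6.338°, 104.321°), δ = 3013.8/6371.0088 = 0.473049 rad, θ = 347.9° → φ = 32.754°, λ = 97.801°.
Leg 2: from (32.754°, 97.801°), δ = 93.8/6371.0088 = 0.014723 rad, θ = 157° → φ = 31.977°, λ = 98.189°.
Leg 3: from (31.977°, 98.189°), δ = 3244.8/6371.0088 = 0.509307 rad, θ = 254° → φ = 20.387°, λ = 68.189°.

latitude 20.387°, longitude 68.189°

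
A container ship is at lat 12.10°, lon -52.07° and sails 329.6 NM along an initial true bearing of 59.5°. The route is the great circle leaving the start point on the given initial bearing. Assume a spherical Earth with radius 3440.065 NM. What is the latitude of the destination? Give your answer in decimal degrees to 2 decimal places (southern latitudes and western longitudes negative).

Central angle δ = d/R = 0.095812 rad.
Start latitude φ₁ = 0.211185 rad; initial bearing θ = 1.038471 rad.
Applying the spherical law of cosines for sides, sin φ₂ = sin φ₁ cos δ + cos φ₁ sin δ cos θ = 0.256132, so φ₂ = 14.84°.
For the longitude increment, Δλ = atan2( sin θ sin δ cos φ₁, cos δ − sin φ₁ sin φ₂ ) = atan2(0.080597, 0.941723) = 4.89°.
Hence λ₂ = -52.07° + 4.89° = -47.18°.

latitude 14.84°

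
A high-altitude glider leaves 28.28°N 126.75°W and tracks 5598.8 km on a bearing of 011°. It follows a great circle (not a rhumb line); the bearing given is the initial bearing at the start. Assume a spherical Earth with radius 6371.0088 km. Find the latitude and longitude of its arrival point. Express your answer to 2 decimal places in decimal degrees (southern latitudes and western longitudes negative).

latitude 75.45°, longitude -90.97°

Angular distance δ = d/R = 5598.8 / 6371.0088 = 0.878793 rad.
Start latitude φ₁ = 0.493579 rad; initial bearing θ = 0.191986 rad.
Destination latitude: φ₂ = arcsin( sin φ₁ cos δ + cos φ₁ sin δ cos θ ) = arcsin(0.967920) = 75.45°.
Then Δλ = atan2(0.129381, 0.179499) = 0.624546 rad, from sin θ sin δ cos φ₁ over cos δ − sin φ₁ sin φ₂.
λ₂ = λ₁ + Δλ = -90.97°.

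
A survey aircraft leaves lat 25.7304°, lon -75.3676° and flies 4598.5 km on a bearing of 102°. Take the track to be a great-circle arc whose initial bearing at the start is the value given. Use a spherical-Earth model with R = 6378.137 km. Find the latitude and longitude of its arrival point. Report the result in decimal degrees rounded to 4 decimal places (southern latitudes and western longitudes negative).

latitude 11.6813°, longitude -34.1172°

Central angle δ = d/R = 0.720979 rad.
With φ₁ = 25.7304° = 0.449080 rad and θ = 102° = 1.780236 rad:
sin φ₂ = sin φ₁ cos δ + cos φ₁ sin δ cos θ = (0.434137)(0.751160) + (0.900847)(0.660120)(-0.207912) = 0.202468
φ₂ = asin(0.202468) = 0.203878 rad = 11.6813°.
For the longitude increment, Δλ = atan2( sin θ sin δ cos φ₁, cos δ − sin φ₁ sin φ₂ ) = atan2(0.581672, 0.663261) = 41.2504°.
λ₂ = -75.3676° + 41.2504° = -34.1172°.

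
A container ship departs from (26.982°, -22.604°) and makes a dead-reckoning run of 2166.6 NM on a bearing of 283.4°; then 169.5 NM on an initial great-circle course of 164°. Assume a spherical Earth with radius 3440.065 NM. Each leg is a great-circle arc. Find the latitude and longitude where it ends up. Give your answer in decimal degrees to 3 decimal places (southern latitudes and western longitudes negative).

Apply the spherical direct solution leg by leg, carrying full precision between legs.
Leg 1: from (26.982°, -22.604°), δ = 2166.6/3440.065 = 0.629814 rad, θ = 283.4° → φ = 29.229°, λ = -63.642°.
Leg 2: from (29.229°, -63.642°), δ = 169.5/3440.065 = 0.049272 rad, θ = 164° → φ = 26.512°, λ = -62.772°.

latitude 26.512°, longitude -62.772°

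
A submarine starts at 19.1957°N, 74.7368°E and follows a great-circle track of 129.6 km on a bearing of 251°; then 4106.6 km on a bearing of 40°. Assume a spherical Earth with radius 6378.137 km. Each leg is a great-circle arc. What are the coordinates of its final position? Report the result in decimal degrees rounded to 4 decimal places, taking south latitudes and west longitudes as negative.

latitude 43.8834°, longitude 105.9416°

Apply the spherical direct solution leg by leg, carrying full precision between legs.
Leg 1: from (19.1957°, 74.7368°), δ = 129.6/6378.137 = 0.020319 rad, θ = 251° → φ = 18.8130°, λ = 73.5739°.
Leg 2: from (18.8130°, 73.5739°), δ = 4106.6/6378.137 = 0.643856 rad, θ = 40° → φ = 43.8834°, λ = 105.9416°.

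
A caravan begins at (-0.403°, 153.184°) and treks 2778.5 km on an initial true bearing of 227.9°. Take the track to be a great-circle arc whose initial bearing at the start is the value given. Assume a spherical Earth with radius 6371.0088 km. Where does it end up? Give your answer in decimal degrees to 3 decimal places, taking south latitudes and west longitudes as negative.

latitude -16.832°, longitude 134.070°

The arc subtends δ = 2778.5/6371.0088 = 0.436116 rad at the centre.
Start latitude φ₁ = -0.007034 rad; initial bearing θ = 3.977605 rad.
sin φ₂ = sin φ₁ cos δ + cos φ₁ sin δ cos θ = (-0.007034)(0.906399) + (0.999975)(0.422422)(-0.670427) = -0.289571
φ₂ = asin(-0.289571) = -0.293779 rad = -16.832°.
Then Δλ = atan2(-0.313419, 0.904362) = -0.333611 rad, from sin θ sin δ cos φ₁ over cos δ − sin φ₁ sin φ₂.
λ₂ = λ₁ + Δλ = 134.070°.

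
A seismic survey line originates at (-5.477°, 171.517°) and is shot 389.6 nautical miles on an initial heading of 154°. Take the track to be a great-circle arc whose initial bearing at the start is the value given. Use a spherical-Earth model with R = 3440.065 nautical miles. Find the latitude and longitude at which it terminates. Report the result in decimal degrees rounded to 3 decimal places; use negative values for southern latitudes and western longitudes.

Angular distance δ = d/R = 389.6 / 3440.065 = 0.113254 rad.
Start latitude φ₁ = -0.095592 rad; initial bearing θ = 2.687807 rad.
Applying the spherical law of cosines for sides, sin φ₂ = sin φ₁ cos δ + cos φ₁ sin δ cos θ = -0.195945, so φ₂ = -11.300°.
Then Δλ = atan2(0.049315, 0.974891) = 0.050542 rad, from sin θ sin δ cos φ₁ over cos δ − sin φ₁ sin φ₂.
λ₂ = 171.517° + 2.896° = 174.413°.

latitude -11.300°, longitude 174.413°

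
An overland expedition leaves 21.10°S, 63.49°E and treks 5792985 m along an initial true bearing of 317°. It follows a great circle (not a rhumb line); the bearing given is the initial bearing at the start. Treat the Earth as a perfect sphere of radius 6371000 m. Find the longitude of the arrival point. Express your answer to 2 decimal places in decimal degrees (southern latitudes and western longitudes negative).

Central angle δ = d/R = 0.909274 rad.
Start latitude φ₁ = -0.368264 rad; initial bearing θ = 5.532694 rad.
Destination latitude: φ₂ = arcsin( sin φ₁ cos δ + cos φ₁ sin δ cos θ ) = arcsin(0.317236) = 18.50°.
Then Δλ = atan2(-0.502056, 0.728523) = -0.603402 rad, from sin θ sin δ cos φ₁ over cos δ − sin φ₁ sin φ₂.
λ₂ = 63.49° + -34.57° = 28.92°.

longitude 28.92°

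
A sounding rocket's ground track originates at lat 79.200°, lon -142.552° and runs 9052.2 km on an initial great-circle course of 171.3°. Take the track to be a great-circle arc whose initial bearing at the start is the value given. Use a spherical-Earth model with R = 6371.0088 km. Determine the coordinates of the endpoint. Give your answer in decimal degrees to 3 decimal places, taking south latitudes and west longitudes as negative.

The arc subtends δ = 9052.2/6371.0088 = 1.420842 rad at the centre.
Converting: φ₁ = 1.382301 rad, θ = 2.989749 rad.
Applying the spherical law of cosines for sides, sin φ₂ = sin φ₁ cos δ + cos φ₁ sin δ cos θ = -0.036400, so φ₂ = -2.086°.
For the longitude increment, Δλ = atan2( sin θ sin δ cos φ₁, cos δ − sin φ₁ sin φ₂ ) = atan2(0.028025, 0.185148) = 8.607°.
λ₂ = -142.552° + 8.607° = -133.945°.

latitude -2.086°, longitude -133.945°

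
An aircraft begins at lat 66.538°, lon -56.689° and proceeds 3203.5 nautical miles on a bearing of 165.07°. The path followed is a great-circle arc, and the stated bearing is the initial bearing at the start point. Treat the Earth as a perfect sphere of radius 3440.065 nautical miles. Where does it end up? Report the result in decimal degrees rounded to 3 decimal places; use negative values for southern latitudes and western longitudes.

latitude 13.818°, longitude -44.398°

The arc subtends δ = 3203.5/3440.065 = 0.931232 rad at the centre.
With φ₁ = 66.538° = 1.161307 rad and θ = 165.07° = 2.881015 rad:
sin φ₂ = sin φ₁ cos δ + cos φ₁ sin δ cos θ = (0.917324)(0.596846) + (0.398141)(0.802356)(-0.966241) = 0.238835
φ₂ = asin(0.238835) = 0.241166 rad = 13.818°.
Then Δλ = atan2(0.082303, 0.377757) = 0.214520 rad, from sin θ sin δ cos φ₁ over cos δ − sin φ₁ sin φ₂.
λ₂ = λ₁ + Δλ = -44.398°.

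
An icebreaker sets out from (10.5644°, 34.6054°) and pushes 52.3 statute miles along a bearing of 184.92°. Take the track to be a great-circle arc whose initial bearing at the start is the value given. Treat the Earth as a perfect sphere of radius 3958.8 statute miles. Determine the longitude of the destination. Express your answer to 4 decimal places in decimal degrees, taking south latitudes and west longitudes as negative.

δ = 52.3/3958.8 = 0.013211 rad (0.7569°).
With φ₁ = 10.5644° = 0.184384 rad and θ = 184.92° = 3.227463 rad:
sin φ₂ = sin φ₁ cos δ + cos φ₁ sin δ cos θ = (0.183341)(0.999913) + (0.983049)(0.013211)(-0.996315) = 0.170386
φ₂ = asin(0.170386) = 0.171221 rad = 9.8102°.
Δλ = atan2( sin θ sin δ cos φ₁ , cos δ − sin φ₁ sin φ₂ ) = atan2(-0.001114, 0.968674) = -0.001150 rad = -0.0659°.
λ₂ = 34.6054° + -0.0659° = 34.5395°.

longitude 34.5395°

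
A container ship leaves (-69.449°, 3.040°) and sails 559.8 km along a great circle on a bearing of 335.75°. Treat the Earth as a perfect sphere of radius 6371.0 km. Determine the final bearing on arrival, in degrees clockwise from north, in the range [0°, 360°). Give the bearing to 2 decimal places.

final bearing 340.22°

The arc subtends δ = 559.8/6371 = 0.087867 rad at the centre.
Start latitude φ₁ = -1.212114 rad; initial bearing θ = 5.859943 rad.
Applying the spherical law of cosines for sides, sin φ₂ = sin φ₁ cos δ + cos φ₁ sin δ cos θ = -0.904661, so φ₂ = -64.778°.
Then Δλ = atan2(-0.012652, 0.149054) = -0.084681 rad, from sin θ sin δ cos φ₁ over cos δ − sin φ₁ sin φ₂.
Hence λ₂ = 3.040° + -4.852° = -1.812°.
The forward bearing on arrival equals the back-azimuth from the destination plus 180°.
Back-azimuth from P₂ (-64.78°, -1.81°) to P₁ (-69.45°, 3.04°), with Δλ' = λ₁ − λ₂ = 4.85°: atan2( sin Δλ' cos φ₁ , cos φ₂ sin φ₁ − sin φ₂ cos φ₁ cos Δλ' ) = 160.22°.
Final bearing = (160.22° + 180°) mod 360° = 340.22°.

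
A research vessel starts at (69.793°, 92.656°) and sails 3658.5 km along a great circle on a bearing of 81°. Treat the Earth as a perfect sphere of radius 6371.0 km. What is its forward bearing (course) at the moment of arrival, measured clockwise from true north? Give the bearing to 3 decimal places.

The arc subtends δ = 3658.5/6371 = 0.574243 rad at the centre.
Start latitude φ₁ = 1.218118 rad; initial bearing θ = 1.413717 rad.
sin φ₂ = sin φ₁ cos δ + cos φ₁ sin δ cos θ = (0.938451)(0.839604) + (0.345413)(0.543199)(0.156434) = 0.817278
φ₂ = asin(0.817278) = 0.956672 rad = 54.813°.
Δλ = atan2( sin θ sin δ cos φ₁ , cos δ − sin φ₁ sin φ₂ ) = atan2(0.185318, 0.072628) = 1.197282 rad = 68.599°.
λ₂ = λ₁ + Δλ = 161.255°.
The forward bearing on arrival equals the back-azimuth from the destination plus 180°.
Back-azimuth from P₂ (54.813°, 161.255°) to P₁ (69.793°, 92.656°), with Δλ' = λ₁ − λ₂ = -68.599°: atan2( sin Δλ' cos φ₁ , cos φ₂ sin φ₁ − sin φ₂ cos φ₁ cos Δλ' ) = 323.698°.
Final bearing = (323.698° + 180°) mod 360° = 143.698°.

final bearing 143.698°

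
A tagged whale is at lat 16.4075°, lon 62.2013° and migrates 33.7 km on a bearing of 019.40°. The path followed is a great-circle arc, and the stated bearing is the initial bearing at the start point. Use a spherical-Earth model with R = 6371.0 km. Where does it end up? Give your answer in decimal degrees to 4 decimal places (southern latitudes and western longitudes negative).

latitude 16.6933°, longitude 62.3064°

Central angle δ = d/R = 0.005290 rad.
Start latitude φ₁ = 0.286365 rad; initial bearing θ = 0.338594 rad.
Destination latitude: φ₂ = arcsin( sin φ₁ cos δ + cos φ₁ sin δ cos θ ) = arcsin(0.287249) = 16.6933°.
For the longitude increment, Δλ = atan2( sin θ sin δ cos φ₁, cos δ − sin φ₁ sin φ₂ ) = atan2(0.001685, 0.918848) = 0.1051°.
λ₂ = 62.2013° + 0.1051° = 62.3064°.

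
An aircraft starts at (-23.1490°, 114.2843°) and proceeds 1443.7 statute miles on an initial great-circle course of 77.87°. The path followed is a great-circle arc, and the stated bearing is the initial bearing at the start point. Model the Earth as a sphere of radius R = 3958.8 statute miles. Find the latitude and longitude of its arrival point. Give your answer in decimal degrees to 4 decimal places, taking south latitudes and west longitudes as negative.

latitude -17.3592°, longitude 135.7121°

Angular distance δ = d/R = 1443.7 / 3958.8 = 0.364681 rad.
With φ₁ = -23.1490° = -0.404026 rad and θ = 77.87° = 1.359088 rad:
Applying the spherical law of cosines for sides, sin φ₂ = sin φ₁ cos δ + cos φ₁ sin δ cos θ = -0.298361, so φ₂ = -17.3592°.
Then Δλ = atan2(0.320614, 0.816945) = 0.373985 rad, from sin θ sin δ cos φ₁ over cos δ − sin φ₁ sin φ₂.
Hence λ₂ = 114.2843° + 21.4278° = 135.7121°.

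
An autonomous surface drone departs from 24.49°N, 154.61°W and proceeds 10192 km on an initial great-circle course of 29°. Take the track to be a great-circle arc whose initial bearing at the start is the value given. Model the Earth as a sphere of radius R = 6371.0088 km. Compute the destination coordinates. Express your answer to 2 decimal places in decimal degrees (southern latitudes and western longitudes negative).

Central angle δ = d/R = 1.599747 rad.
Converting: φ₁ = 0.427431 rad, θ = 0.506145 rad.
Destination latitude: φ₂ = arcsin( sin φ₁ cos δ + cos φ₁ sin δ cos θ ) = arcsin(0.783601) = 51.59°.
For the longitude increment, Δλ = atan2( sin θ sin δ cos φ₁, cos δ − sin φ₁ sin φ₂ ) = atan2(0.441008, -0.353776) = 128.74°.
λ₂ = -154.61° + 128.74° = -25.87°.

latitude 51.59°, longitude -25.87°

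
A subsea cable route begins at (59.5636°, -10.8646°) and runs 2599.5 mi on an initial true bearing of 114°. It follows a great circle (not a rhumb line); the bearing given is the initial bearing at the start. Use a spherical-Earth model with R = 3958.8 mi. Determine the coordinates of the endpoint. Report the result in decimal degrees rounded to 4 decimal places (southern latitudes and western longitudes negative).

The arc subtends δ = 2599.5/3958.8 = 0.656638 rad at the centre.
With φ₁ = 59.5636° = 1.039581 rad and θ = 114° = 1.989675 rad:
sin φ₂ = sin φ₁ cos δ + cos φ₁ sin δ cos θ = (0.862192)(0.792049) + (0.506582)(0.610458)(-0.406737) = 0.557116
φ₂ = asin(0.557116) = 0.590909 rad = 33.8566°.
Then Δλ = atan2(0.282511, 0.311708) = 0.736303 rad, from sin θ sin δ cos φ₁ over cos δ − sin φ₁ sin φ₂.
Hence λ₂ = -10.8646° + 42.1870° = 31.3224°.

latitude 33.8566°, longitude 31.3224°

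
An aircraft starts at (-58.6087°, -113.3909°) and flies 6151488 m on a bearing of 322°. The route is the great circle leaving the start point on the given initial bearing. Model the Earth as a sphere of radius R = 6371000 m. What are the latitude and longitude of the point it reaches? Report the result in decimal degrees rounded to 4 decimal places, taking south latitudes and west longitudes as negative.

δ = 6151488/6371000 = 0.965545 rad (55.3217°).
With φ₁ = -58.6087° = -1.022915 rad and θ = 322° = 5.619960 rad:
Destination latitude: φ₂ = arcsin( sin φ₁ cos δ + cos φ₁ sin δ cos θ ) = arcsin(-0.148144) = -8.5194°.
For the longitude increment, Δλ = atan2( sin θ sin δ cos φ₁, cos δ − sin φ₁ sin φ₂ ) = atan2(-0.263719, 0.442509) = -30.7934°.
λ₂ = -113.3909° + -30.7934° = -144.1843°.

latitude -8.5194°, longitude -144.1843°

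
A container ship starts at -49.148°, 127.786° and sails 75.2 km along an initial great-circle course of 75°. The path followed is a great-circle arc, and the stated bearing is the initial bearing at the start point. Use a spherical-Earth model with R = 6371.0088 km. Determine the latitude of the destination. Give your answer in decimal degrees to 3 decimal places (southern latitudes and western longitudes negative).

δ = 75.2/6371.0088 = 0.011803 rad (0.6763°).
Start latitude φ₁ = -0.857794 rad; initial bearing θ = 1.308997 rad.
Applying the spherical law of cosines for sides, sin φ₂ = sin φ₁ cos δ + cos φ₁ sin δ cos θ = -0.754351, so φ₂ = -48.969°.
Δλ = atan2( sin θ sin δ cos φ₁ , cos δ − sin φ₁ sin φ₂ ) = atan2(0.007457, 0.429338) = 0.017368 rad = 0.995°.
λ₂ = λ₁ + Δλ = 128.781°.

latitude -48.969°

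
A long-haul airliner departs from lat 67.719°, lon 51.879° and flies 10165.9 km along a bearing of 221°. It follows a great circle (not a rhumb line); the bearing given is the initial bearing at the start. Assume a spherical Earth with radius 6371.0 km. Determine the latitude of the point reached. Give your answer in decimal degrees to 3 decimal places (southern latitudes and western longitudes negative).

latitude -18.002°

δ = 10165.9/6371 = 1.595652 rad (91.4241°).
With φ₁ = 67.719° = 1.181920 rad and θ = 221° = 3.857178 rad:
Destination latitude: φ₂ = arcsin( sin φ₁ cos δ + cos φ₁ sin δ cos θ ) = arcsin(-0.309057) = -18.002°.
For the longitude increment, Δλ = atan2( sin θ sin δ cos φ₁, cos δ − sin φ₁ sin φ₂ ) = atan2(-0.248668, 0.261128) = -43.600°.
λ₂ = λ₁ + Δλ = 8.279°.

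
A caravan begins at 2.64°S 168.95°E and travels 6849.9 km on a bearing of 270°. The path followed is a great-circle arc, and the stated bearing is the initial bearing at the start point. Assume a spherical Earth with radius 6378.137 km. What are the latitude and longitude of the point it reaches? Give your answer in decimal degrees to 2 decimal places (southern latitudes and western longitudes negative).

The arc subtends δ = 6849.9/6378.137 = 1.073966 rad at the centre.
Converting: φ₁ = -0.046077 rad, θ = 4.712389 rad.
Applying the spherical law of cosines for sides, sin φ₂ = sin φ₁ cos δ + cos φ₁ sin δ cos θ = -0.021954, so φ₂ = -1.26°.
Δλ = atan2( sin θ sin δ cos φ₁ , cos δ − sin φ₁ sin φ₂ ) = atan2(-0.878165, 0.475631) = -1.074410 rad = -61.56°.
Hence λ₂ = 168.95° + -61.56° = 107.39°.

latitude -1.26°, longitude 107.39°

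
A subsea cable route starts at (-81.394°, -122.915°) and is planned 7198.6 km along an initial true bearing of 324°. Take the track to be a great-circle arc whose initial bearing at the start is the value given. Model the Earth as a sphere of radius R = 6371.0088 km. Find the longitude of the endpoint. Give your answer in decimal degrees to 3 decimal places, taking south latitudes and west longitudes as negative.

longitude -156.943°

δ = 7198.6/6371.0088 = 1.129900 rad (64.7385°).
Converting: φ₁ = -1.420593 rad, θ = 5.654867 rad.
Applying the spherical law of cosines for sides, sin φ₂ = sin φ₁ cos δ + cos φ₁ sin δ cos θ = -0.312462, so φ₂ = -18.208°.
Then Δλ = atan2(-0.079544, 0.117806) = -0.593896 rad, from sin θ sin δ cos φ₁ over cos δ − sin φ₁ sin φ₂.
Hence λ₂ = -122.915° + -34.028° = -156.943°.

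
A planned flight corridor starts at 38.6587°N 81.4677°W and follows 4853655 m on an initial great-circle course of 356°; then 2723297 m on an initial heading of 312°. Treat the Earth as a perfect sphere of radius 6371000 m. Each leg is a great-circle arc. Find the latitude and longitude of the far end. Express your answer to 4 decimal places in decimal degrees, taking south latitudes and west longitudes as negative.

Apply the spherical direct solution leg by leg, carrying full precision between legs.
Leg 1: from (38.6587°, -81.4677°), δ = 4853655/6371000 = 0.761836 rad, θ = 356° → φ = 81.7656°, λ = -101.1124°.
Leg 2: from (81.7656°, -101.1124°), δ = 2723297/6371000 = 0.427452 rad, θ = 312° → φ = 70.1141°, λ = 143.8056°.

latitude 70.1141°, longitude 143.8056°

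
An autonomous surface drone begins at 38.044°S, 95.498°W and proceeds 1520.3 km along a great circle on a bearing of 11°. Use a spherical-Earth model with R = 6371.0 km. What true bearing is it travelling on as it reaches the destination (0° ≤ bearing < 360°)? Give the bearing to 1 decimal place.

final bearing 9.5°

The arc subtends δ = 1520.3/6371 = 0.238628 rad at the centre.
With φ₁ = -38.044° = -0.663993 rad and θ = 11° = 0.191986 rad:
Destination latitude: φ₂ = arcsin( sin φ₁ cos δ + cos φ₁ sin δ cos θ ) = arcsin(-0.416073) = -24.587°.
Δλ = atan2( sin θ sin δ cos φ₁ , cos δ − sin φ₁ sin φ₂ ) = atan2(0.035519, 0.715251) = 0.049619 rad = 2.843°.
Hence λ₂ = -95.498° + 2.843° = -92.655°.
The forward bearing on arrival equals the back-azimuth from the destination plus 180°.
Back-azimuth from P₂ (-24.6°, -92.7°) to P₁ (-38.0°, -95.5°), with Δλ' = λ₁ − λ₂ = -2.8°: atan2( sin Δλ' cos φ₁ , cos φ₂ sin φ₁ − sin φ₂ cos φ₁ cos Δλ' ) = 189.5°.
Final bearing = (189.5° + 180°) mod 360° = 9.5°.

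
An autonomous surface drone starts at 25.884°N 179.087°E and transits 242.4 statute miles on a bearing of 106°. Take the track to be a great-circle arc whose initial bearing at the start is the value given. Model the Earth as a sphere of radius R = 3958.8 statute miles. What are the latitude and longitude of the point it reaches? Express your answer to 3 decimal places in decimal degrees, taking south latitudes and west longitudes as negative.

Central angle δ = d/R = 0.061231 rad.
Start latitude φ₁ = 0.451761 rad; initial bearing θ = 1.850049 rad.
Destination latitude: φ₂ = arcsin( sin φ₁ cos δ + cos φ₁ sin δ cos θ ) = arcsin(0.420558) = 24.870°.
Δλ = atan2( sin θ sin δ cos φ₁ , cos δ − sin φ₁ sin φ₂ ) = atan2(0.052921, 0.814531) = 0.064880 rad = 3.717°.
λ₂ = 179.087° + 3.717° = 182.804°, normalized to (−180°, 180°] → -177.196°.

latitude 24.870°, longitude -177.196°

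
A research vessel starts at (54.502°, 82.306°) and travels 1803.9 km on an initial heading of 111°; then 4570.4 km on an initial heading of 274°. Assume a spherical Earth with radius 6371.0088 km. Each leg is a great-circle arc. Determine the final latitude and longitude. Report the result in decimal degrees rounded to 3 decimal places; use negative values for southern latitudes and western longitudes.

latitude 35.233°, longitude 51.101°

Apply the spherical direct solution leg by leg, carrying full precision between legs.
Leg 1: from (54.502°, 82.306°), δ = 1803.9/6371.0088 = 0.283142 rad, θ = 111° → φ = 46.351°, λ = 104.508°.
Leg 2: from (46.351°, 104.508°), δ = 4570.4/6371.0088 = 0.717375 rad, θ = 274° → φ = 35.233°, λ = 51.101°.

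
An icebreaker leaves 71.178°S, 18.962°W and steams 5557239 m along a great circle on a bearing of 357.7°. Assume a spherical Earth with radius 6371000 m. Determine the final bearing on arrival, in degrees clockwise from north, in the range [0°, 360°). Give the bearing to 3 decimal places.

final bearing 359.204°

The arc subtends δ = 5557239/6371000 = 0.872271 rad at the centre.
With φ₁ = -71.178° = -1.242290 rad and θ = 357.7° = 6.243043 rad:
Destination latitude: φ₂ = arcsin( sin φ₁ cos δ + cos φ₁ sin δ cos θ ) = arcsin(-0.361833) = -21.213°.
Then Δλ = atan2(-0.009915, 0.300605) = -0.032972 rad, from sin θ sin δ cos φ₁ over cos δ − sin φ₁ sin φ₂.
λ₂ = -18.962° + -1.889° = -20.851°.
The forward bearing on arrival equals the back-azimuth from the destination plus 180°.
Back-azimuth from P₂ (-21.213°, -20.851°) to P₁ (-71.178°, -18.962°), with Δλ' = λ₁ − λ₂ = 1.889°: atan2( sin Δλ' cos φ₁ , cos φ₂ sin φ₁ − sin φ₂ cos φ₁ cos Δλ' ) = 179.204°.
Final bearing = (179.204° + 180°) mod 360° = 359.204°.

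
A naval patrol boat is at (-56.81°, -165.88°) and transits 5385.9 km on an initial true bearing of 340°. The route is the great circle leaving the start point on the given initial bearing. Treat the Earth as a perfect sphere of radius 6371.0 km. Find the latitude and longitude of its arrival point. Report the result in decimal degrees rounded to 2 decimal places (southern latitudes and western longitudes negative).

latitude -9.81°, longitude 179.07°

Angular distance δ = d/R = 5385.9 / 6371 = 0.845377 rad.
Start latitude φ₁ = -0.991522 rad; initial bearing θ = 5.934119 rad.
Destination latitude: φ₂ = arcsin( sin φ₁ cos δ + cos φ₁ sin δ cos θ ) = arcsin(-0.170326) = -9.81°.
Then Δλ = atan2(-0.140088, 0.520910) = -0.262713 rad, from sin θ sin δ cos φ₁ over cos δ − sin φ₁ sin φ₂.
λ₂ = -165.88° + -15.05° = -180.93°, normalized to (−180°, 180°] → 179.07°.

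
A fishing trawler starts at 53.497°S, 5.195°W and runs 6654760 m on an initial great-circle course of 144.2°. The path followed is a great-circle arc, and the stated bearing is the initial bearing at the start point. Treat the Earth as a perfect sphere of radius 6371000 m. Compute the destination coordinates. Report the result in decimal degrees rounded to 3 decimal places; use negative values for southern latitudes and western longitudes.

Central angle δ = d/R = 1.044539 rad.
Converting: φ₁ = -0.933699 rad, θ = 2.516765 rad.
sin φ₂ = sin φ₁ cos δ + cos φ₁ sin δ cos θ = (-0.803826)(0.502300) + (0.594865)(0.864693)(-0.811064) = -0.820953
φ₂ = asin(-0.820953) = -0.963079 rad = -55.180°.
Then Δλ = atan2(0.300888, -0.157603) = 2.053297 rad, from sin θ sin δ cos φ₁ over cos δ − sin φ₁ sin φ₂.
λ₂ = -5.195° + 117.645° = 112.450°.

latitude -55.180°, longitude 112.450°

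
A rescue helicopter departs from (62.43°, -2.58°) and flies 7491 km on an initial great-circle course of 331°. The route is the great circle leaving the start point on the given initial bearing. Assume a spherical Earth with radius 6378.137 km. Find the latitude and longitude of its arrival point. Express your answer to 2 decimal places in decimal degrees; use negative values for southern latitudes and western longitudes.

The arc subtends δ = 7491/6378.137 = 1.174481 rad at the centre.
Converting: φ₁ = 1.089609 rad, θ = 5.777040 rad.
Destination latitude: φ₂ = arcsin( sin φ₁ cos δ + cos φ₁ sin δ cos θ ) = arcsin(0.715613) = 45.69°.
Δλ = atan2( sin θ sin δ cos φ₁ , cos δ − sin φ₁ sin φ₂ ) = atan2(-0.206993, -0.248331) = -2.446733 rad = -140.19°.
λ₂ = -2.58° + -140.19° = -142.77°.

latitude 45.69°, longitude -142.77°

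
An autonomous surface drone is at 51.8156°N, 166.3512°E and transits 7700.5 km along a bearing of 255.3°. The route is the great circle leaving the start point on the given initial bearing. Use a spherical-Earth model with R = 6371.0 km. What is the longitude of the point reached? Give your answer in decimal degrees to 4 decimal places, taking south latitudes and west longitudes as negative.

Central angle δ = d/R = 1.208680 rad.
Converting: φ₁ = 0.904353 rad, θ = 4.455826 rad.
sin φ₂ = sin φ₁ cos δ + cos φ₁ sin δ cos θ = (0.786025)(0.354254) + (0.618194)(0.935149)(-0.253758) = 0.131754
φ₂ = asin(0.131754) = 0.132138 rad = 7.5710°.
Then Δλ = atan2(-0.559181, 0.250692) = -1.149341 rad, from sin θ sin δ cos φ₁ over cos δ − sin φ₁ sin φ₂.
Hence λ₂ = 166.3512° + -65.8524° = 100.4988°.

longitude 100.4988°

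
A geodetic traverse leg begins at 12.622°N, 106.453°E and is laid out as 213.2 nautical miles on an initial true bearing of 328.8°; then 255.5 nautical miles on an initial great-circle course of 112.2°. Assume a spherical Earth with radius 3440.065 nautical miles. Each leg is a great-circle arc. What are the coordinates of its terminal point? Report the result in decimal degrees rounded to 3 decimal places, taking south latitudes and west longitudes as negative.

latitude 14.008°, longitude 108.604°

Apply the spherical direct solution leg by leg, carrying full precision between legs.
Leg 1: from (12.622°, 106.453°), δ = 213.2/3440.065 = 0.061976 rad, θ = 328.8° → φ = 15.652°, λ = 104.544°.
Leg 2: from (15.652°, 104.544°), δ = 255.5/3440.065 = 0.074272 rad, θ = 112.2° → φ = 14.008°, λ = 108.604°.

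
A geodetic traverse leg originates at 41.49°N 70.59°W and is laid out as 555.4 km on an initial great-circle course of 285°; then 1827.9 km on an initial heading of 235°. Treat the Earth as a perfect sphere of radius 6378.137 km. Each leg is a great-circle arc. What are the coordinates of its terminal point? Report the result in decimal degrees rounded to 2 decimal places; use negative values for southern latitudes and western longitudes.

latitude 32.00°, longitude -92.99°

Apply the spherical direct solution leg by leg, carrying full precision between legs.
Leg 1: from (41.49°, -70.59°), δ = 555.4/6378.137 = 0.087079 rad, θ = 285° → φ = 42.60°, λ = -77.14°.
Leg 2: from (42.60°, -77.14°), δ = 1827.9/6378.137 = 0.286588 rad, θ = 235° → φ = 32.00°, λ = -92.99°.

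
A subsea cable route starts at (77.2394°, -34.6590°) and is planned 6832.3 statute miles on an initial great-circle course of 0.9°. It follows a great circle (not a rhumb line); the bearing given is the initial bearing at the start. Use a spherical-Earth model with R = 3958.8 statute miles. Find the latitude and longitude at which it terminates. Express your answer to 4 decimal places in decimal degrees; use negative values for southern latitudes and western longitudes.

Central angle δ = d/R = 1.725851 rad.
Converting: φ₁ = 1.348082 rad, θ = 0.015708 rad.
Destination latitude: φ₂ = arcsin( sin φ₁ cos δ + cos φ₁ sin δ cos θ ) = arcsin(0.067581) = 3.8751°.
Δλ = atan2( sin θ sin δ cos φ₁ , cos δ − sin φ₁ sin φ₂ ) = atan2(0.003428, -0.220346) = 3.126038 rad = 179.1088°.
λ₂ = -34.6590° + 179.1088° = 144.4498°.

latitude 3.8751°, longitude 144.4498°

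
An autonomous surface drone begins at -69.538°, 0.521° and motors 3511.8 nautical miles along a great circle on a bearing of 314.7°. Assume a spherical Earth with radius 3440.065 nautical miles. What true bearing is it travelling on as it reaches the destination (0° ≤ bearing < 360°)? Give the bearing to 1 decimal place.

The arc subtends δ = 3511.8/3440.065 = 1.020853 rad at the centre.
With φ₁ = -69.538° = -1.213667 rad and θ = 314.7° = 5.492551 rad:
Applying the spherical law of cosines for sides, sin φ₂ = sin φ₁ cos δ + cos φ₁ sin δ cos θ = -0.280022, so φ₂ = -16.262°.
Then Δλ = atan2(-0.211847, 0.260285) = -0.683163 rad, from sin θ sin δ cos φ₁ over cos δ − sin φ₁ sin φ₂.
λ₂ = 0.521° + -39.142° = -38.621°.
The forward bearing on arrival equals the back-azimuth from the destination plus 180°.
Back-azimuth from P₂ (-16.3°, -38.6°) to P₁ (-69.5°, 0.5°), with Δλ' = λ₁ − λ₂ = 39.1°: atan2( sin Δλ' cos φ₁ , cos φ₂ sin φ₁ − sin φ₂ cos φ₁ cos Δλ' ) = 165.0°.
Final bearing = (165.0° + 180°) mod 360° = 345.0°.

final bearing 345.0°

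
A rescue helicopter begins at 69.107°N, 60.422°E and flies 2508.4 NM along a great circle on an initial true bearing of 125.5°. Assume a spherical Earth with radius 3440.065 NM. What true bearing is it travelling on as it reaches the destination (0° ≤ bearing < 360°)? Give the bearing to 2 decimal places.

final bearing 159.51°

Central angle δ = d/R = 0.729172 rad.
With φ₁ = 69.107° = 1.206145 rad and θ = 125.5° = 2.190388 rad:
Applying the spherical law of cosines for sides, sin φ₂ = sin φ₁ cos δ + cos φ₁ sin δ cos θ = 0.558717, so φ₂ = 33.967°.
For the longitude increment, Δλ = atan2( sin θ sin δ cos φ₁, cos δ − sin φ₁ sin φ₂ ) = atan2(0.193435, 0.223746) = 40.844°.
λ₂ = 60.422° + 40.844° = 101.266°.
The forward bearing on arrival equals the back-azimuth from the destination plus 180°.
Back-azimuth from P₂ (33.97°, 101.27°) to P₁ (69.11°, 60.42°), with Δλ' = λ₁ − λ₂ = -40.84°: atan2( sin Δλ' cos φ₁ , cos φ₂ sin φ₁ − sin φ₂ cos φ₁ cos Δλ' ) = 339.51°.
Final bearing = (339.51° + 180°) mod 360° = 159.51°.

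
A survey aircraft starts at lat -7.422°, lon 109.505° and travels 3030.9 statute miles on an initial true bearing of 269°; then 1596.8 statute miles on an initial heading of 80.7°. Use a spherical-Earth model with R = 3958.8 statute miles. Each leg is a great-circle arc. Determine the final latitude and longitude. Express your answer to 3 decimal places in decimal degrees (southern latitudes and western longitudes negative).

latitude -1.926°, longitude 88.143°

Apply the spherical direct solution leg by leg, carrying full precision between legs.
Leg 1: from (-7.422°, 109.505°), δ = 3030.9/3958.8 = 0.765611 rad, θ = 269° → φ = -6.034°, λ = 65.340°.
Leg 2: from (-6.034°, 65.340°), δ = 1596.8/3958.8 = 0.403355 rad, θ = 80.7° → φ = -1.926°, λ = 88.143°.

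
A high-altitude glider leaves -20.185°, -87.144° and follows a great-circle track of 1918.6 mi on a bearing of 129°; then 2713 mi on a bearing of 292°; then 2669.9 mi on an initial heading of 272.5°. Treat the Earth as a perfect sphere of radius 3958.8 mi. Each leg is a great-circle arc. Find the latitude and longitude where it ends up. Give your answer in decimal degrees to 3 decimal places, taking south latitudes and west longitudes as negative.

Apply the spherical direct solution leg by leg, carrying full precision between legs.
Leg 1: from (-20.185°, -87.144°), δ = 1918.6/3958.8 = 0.484642 rad, θ = 129° → φ = -35.486°, λ = -60.743°.
Leg 2: from (-35.486°, -60.743°), δ = 2713/3958.8 = 0.685309 rad, θ = 292° → φ = -14.856°, λ = -98.124°.
Leg 3: from (-14.856°, -98.124°), δ = 2669.9/3958.8 = 0.674422 rad, θ = 272.5° → φ = -10.016°, λ = -137.433°.

latitude -10.016°, longitude -137.433°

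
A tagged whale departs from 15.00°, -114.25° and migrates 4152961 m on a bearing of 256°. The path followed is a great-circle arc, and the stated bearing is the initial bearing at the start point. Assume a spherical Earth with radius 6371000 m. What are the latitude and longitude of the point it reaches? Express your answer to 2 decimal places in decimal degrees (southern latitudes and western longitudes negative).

latitude 3.67°, longitude -150.40°

δ = 4152961/6371000 = 0.651854 rad (37.3485°).
Converting: φ₁ = 0.261799 rad, θ = 4.468043 rad.
Destination latitude: φ₂ = arcsin( sin φ₁ cos δ + cos φ₁ sin δ cos θ ) = arcsin(0.063987) = 3.67°.
Then Δλ = atan2(-0.568583, 0.778399) = -0.630872 rad, from sin θ sin δ cos φ₁ over cos δ − sin φ₁ sin φ₂.
λ₂ = -114.25° + -36.15° = -150.40°.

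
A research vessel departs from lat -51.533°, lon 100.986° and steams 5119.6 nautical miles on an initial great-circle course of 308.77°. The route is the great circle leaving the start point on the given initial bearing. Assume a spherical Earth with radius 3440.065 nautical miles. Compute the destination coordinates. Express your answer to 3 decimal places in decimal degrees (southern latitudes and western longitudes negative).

The arc subtends δ = 5119.6/3440.065 = 1.488228 rad at the centre.
Converting: φ₁ = -0.899421 rad, θ = 5.389053 rad.
Destination latitude: φ₂ = arcsin( sin φ₁ cos δ + cos φ₁ sin δ cos θ ) = arcsin(0.323632) = 18.883°.
Then Δλ = atan2(-0.483350, 0.335868) = -0.963518 rad, from sin θ sin δ cos φ₁ over cos δ − sin φ₁ sin φ₂.
Hence λ₂ = 100.986° + -55.206° = 45.780°.

latitude 18.883°, longitude 45.780°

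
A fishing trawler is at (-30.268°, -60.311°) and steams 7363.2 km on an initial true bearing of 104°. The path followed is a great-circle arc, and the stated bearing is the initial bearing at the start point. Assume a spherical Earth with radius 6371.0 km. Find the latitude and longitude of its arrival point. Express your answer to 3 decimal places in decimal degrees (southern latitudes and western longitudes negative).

latitude -23.232°, longitude 14.763°

Angular distance δ = d/R = 7363.2 / 6371 = 1.155737 rad.
Converting: φ₁ = -0.528276 rad, θ = 1.815142 rad.
Applying the spherical law of cosines for sides, sin φ₂ = sin φ₁ cos δ + cos φ₁ sin δ cos θ = -0.394455, so φ₂ = -23.232°.
Then Δλ = atan2(0.766868, 0.204421) = 1.310288 rad, from sin θ sin δ cos φ₁ over cos δ − sin φ₁ sin φ₂.
Hence λ₂ = -60.311° + 75.074° = 14.763°.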